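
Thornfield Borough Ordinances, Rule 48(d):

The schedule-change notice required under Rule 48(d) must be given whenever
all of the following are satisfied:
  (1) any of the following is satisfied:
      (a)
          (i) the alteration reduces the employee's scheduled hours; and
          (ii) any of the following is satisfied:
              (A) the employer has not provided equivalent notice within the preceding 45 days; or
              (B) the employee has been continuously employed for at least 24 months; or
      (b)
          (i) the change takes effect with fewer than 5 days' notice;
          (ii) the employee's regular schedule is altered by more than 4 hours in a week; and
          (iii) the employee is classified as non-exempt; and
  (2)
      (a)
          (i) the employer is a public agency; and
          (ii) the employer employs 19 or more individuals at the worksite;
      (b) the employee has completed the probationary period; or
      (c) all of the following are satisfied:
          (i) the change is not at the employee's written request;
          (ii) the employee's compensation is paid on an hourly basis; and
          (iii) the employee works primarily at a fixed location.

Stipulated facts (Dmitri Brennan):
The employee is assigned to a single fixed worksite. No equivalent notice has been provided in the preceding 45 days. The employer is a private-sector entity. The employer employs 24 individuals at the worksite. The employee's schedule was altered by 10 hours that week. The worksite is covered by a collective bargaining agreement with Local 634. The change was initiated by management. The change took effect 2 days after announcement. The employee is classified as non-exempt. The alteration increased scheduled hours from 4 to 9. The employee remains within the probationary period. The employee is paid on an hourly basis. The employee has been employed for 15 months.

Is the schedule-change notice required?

Yes — required.

(i) hours reduced — not met.
(A) no recent notice — satisfied.
(B) tenure ≥ 24 mo. — not satisfied.
So (ii) is satisfied (T OR F).
So (a) is not satisfied (F AND T).
(i) < 5 days' notice — satisfied.
(ii) schedule shift > 4h — satisfied.
(iii) non-exempt — holds.
(b): T AND T AND T → true.
(1): F OR T → true.
(i) public agency — not satisfied.
(ii) ≥ 19 at site — met.
(a) = F AND T = false.
(b) past probation — not satisfied.
(i) not employee-requested — met.
(ii) hourly-paid — met.
(iii) fixed location — holds.
(c) = T AND T AND T = true.
(2): F OR F OR T → true.
Overall = T AND T = true.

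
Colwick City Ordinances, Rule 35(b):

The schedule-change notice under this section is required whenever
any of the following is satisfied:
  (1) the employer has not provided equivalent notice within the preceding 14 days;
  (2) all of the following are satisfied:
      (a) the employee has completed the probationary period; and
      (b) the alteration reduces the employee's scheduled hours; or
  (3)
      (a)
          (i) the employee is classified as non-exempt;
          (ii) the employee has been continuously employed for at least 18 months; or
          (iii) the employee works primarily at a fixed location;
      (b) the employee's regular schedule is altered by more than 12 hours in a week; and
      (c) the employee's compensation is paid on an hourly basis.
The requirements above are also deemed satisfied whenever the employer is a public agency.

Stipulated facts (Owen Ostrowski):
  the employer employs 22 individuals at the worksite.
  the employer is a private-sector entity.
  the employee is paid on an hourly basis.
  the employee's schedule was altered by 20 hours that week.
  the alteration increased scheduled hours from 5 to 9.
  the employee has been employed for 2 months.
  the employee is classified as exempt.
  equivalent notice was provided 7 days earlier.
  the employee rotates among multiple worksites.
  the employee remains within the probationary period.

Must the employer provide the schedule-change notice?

No — not required.

(1) no recent notice — not met.
(a) past probation — not met.
(b) hours reduced — fails.
(2): F AND F → false.
(i) non-exempt — fails.
(ii) tenure ≥ 18 mo. — fails.
(iii) fixed location — not met.
(a): F OR F OR F → false.
(b) schedule shift > 12h — met.
(c) hourly-paid — holds.
(3): F AND T AND T → false.
Overall: F OR F OR F → false.
Exception (public agency) — not satisfied.
Result: main false OR exception false → false.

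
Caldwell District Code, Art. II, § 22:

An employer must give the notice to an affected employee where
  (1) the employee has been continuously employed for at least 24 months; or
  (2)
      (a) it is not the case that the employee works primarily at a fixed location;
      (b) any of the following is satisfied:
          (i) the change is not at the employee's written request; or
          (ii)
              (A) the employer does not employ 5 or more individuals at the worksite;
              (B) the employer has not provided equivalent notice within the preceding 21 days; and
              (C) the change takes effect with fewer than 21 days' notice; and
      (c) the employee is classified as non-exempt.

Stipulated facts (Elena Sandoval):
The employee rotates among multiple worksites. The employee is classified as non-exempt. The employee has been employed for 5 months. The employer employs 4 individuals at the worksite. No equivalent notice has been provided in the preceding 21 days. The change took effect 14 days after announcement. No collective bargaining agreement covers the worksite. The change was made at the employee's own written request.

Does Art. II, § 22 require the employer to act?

Yes — required.

(1) tenure ≥ 24 mo. — not met.
(a) not (fixed location) — met.
(i) not employee-requested — not satisfied.
(A) not (≥ 5 at site) — holds.
(B) no recent notice — satisfied.
(C) < 21 days' notice — satisfied.
So (ii) is satisfied (T AND T AND T).
(b): F OR T → true.
(c) non-exempt — holds.
(2): T AND T AND T → true.
Overall = F OR T = true.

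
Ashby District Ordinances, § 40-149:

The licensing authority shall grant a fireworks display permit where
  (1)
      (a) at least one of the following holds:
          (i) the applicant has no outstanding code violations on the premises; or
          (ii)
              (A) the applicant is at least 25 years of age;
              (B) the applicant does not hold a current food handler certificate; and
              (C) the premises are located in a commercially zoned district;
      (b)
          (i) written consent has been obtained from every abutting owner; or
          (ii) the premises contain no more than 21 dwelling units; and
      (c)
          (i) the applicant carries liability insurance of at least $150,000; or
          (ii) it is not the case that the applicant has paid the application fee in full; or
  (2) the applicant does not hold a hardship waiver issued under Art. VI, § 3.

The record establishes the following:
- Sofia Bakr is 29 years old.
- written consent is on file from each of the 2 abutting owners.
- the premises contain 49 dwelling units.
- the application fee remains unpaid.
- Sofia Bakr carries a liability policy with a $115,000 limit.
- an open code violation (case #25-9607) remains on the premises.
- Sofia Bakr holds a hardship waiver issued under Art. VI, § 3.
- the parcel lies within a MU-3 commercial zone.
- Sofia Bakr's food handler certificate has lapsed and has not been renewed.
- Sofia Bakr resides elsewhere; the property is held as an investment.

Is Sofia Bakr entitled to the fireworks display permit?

(i) no code violations — not satisfied.
(A) age ≥ 25 — satisfied.
(B) not (food handler cert.) — holds.
(C) commercially zoned — satisfied.
(ii): T AND T AND T → true.
(a): F OR T → true.
(i) all abutters consent — satisfied.
(ii) ≤ 21 units — not met.
(b) = T OR F = true.
(i) insurance ≥ $150,000 — not satisfied.
(ii) not (fee paid) — holds.
(c): F OR T → true.
(1): T AND T AND T → true.
(2) not (hardship waiver) — fails.
Overall: T OR F → true.

Yes — granted.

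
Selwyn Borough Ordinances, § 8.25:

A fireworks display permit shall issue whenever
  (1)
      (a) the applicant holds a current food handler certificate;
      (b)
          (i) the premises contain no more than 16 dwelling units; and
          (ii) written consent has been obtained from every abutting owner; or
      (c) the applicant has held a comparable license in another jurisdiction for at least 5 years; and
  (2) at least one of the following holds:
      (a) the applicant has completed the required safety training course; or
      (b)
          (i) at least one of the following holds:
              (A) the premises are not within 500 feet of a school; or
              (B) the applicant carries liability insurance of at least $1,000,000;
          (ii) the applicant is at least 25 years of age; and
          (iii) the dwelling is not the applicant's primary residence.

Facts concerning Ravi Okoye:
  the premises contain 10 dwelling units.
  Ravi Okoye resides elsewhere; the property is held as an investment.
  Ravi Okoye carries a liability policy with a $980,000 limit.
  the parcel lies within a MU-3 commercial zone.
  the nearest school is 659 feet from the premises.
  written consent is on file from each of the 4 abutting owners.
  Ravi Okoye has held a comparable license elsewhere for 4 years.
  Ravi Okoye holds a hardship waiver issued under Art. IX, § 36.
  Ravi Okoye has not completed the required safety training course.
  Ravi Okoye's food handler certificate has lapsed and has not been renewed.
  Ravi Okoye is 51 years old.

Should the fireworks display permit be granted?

Yes — granted.

(a) food handler cert. — fails.
(i) ≤ 16 units — satisfied.
(ii) all abutters consent — holds.
(b) = T AND T = true.
(c) prior license ≥ 5 yr — fails.
(1) = F OR T OR F = true.
(a) safety training — not met.
(A) ≥500 ft from school — met.
(B) insurance ≥ $1,000,000 — fails.
(i): T OR F → true.
(ii) age ≥ 25 — holds.
(iii) not (primary residence) — met.
(b) = T AND T AND T = true.
So (2) is satisfied (F OR T).
Overall = T AND T = true.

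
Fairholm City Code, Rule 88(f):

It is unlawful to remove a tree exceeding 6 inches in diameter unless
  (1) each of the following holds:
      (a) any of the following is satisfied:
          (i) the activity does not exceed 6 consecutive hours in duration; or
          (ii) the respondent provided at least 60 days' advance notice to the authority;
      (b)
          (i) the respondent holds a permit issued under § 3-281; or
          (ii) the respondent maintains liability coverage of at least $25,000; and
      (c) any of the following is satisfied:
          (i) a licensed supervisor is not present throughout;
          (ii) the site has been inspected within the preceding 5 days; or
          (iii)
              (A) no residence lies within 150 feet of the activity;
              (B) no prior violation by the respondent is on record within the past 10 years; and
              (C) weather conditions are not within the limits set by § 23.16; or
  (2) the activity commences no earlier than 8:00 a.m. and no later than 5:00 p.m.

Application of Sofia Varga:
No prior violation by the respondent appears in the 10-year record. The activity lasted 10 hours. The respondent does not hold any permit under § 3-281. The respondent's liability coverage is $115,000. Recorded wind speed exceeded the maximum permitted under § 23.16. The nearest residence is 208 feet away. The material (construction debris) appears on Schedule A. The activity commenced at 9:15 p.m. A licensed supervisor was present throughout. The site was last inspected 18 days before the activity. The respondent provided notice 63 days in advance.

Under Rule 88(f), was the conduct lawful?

Yes — lawful.

(i) ≤ 6 hrs duration — not satisfied.
(ii) ≥60 days' notice — satisfied.
(a): F OR T → true.
(i) holds permit — fails.
(ii) coverage ≥ $25,000 — satisfied.
So (b) is satisfied (F OR T).
(i) not (supervisor present) — not met.
(ii) site inspected — not satisfied.
(A) no residence in 150 ft — satisfied.
(B) no prior violation — met.
(C) not (weather ok) — met.
(iii) = T AND T AND T = true.
So (c) is satisfied (F OR F OR T).
So (1) is satisfied (T AND T AND T).
(2) start within hours — fails.
Overall = T OR F = true.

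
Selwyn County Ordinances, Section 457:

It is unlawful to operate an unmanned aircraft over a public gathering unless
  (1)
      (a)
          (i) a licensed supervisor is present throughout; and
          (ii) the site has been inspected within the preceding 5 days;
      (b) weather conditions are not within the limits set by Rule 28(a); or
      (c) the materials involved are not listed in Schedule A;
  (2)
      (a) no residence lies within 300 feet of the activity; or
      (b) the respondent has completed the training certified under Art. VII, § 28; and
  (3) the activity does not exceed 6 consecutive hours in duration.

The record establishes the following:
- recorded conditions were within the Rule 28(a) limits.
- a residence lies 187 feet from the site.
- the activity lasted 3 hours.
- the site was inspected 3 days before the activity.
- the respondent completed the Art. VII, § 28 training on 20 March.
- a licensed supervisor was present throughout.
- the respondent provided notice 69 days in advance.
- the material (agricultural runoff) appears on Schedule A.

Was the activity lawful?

(i) supervisor present — satisfied.
(ii) site inspected — met.
(a): T AND T → true.
(b) not (weather ok) — fails.
(c) not (Schedule A material) — fails.
(1) = T OR F OR F = true.
(a) no residence in 300 ft — not met.
(b) training certified — met.
(2) = F OR T = true.
(3) ≤ 6 hrs duration — met.
So Overall is satisfied (T AND T AND T).

Yes — lawful.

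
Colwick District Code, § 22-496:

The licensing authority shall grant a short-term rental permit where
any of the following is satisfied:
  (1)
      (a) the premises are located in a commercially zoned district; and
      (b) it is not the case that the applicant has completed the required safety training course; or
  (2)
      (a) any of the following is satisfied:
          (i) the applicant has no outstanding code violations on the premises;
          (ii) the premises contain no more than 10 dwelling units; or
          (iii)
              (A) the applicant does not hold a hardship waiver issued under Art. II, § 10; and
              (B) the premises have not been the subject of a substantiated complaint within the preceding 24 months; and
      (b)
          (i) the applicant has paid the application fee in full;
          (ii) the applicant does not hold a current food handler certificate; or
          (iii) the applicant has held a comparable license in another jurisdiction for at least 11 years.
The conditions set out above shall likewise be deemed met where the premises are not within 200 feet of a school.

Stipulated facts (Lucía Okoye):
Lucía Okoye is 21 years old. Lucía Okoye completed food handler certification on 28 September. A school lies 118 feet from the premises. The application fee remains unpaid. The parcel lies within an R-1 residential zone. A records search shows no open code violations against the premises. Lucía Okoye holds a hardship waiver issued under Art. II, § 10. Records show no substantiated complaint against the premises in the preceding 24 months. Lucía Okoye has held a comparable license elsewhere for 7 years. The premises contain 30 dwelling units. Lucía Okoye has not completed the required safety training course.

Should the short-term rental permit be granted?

No — denied.

(a) commercially zoned — not satisfied.
(b) not (safety training) — satisfied.
(1): F AND T → false.
(i) no code violations — met.
(ii) ≤ 10 units — not satisfied.
(A) not (hardship waiver) — fails.
(B) no complaint in 24 mo. — satisfied.
So (iii) is not satisfied (F AND T).
(a) = T OR F OR F = true.
(i) fee paid — fails.
(ii) not (food handler cert.) — not met.
(iii) prior license ≥ 11 yr — not satisfied.
(b): F OR F OR F → false.
So (2) is not satisfied (T AND F).
Overall: F OR F → false.
Exception (≥200 ft from school) — not satisfied.
Result: main false OR exception false → false.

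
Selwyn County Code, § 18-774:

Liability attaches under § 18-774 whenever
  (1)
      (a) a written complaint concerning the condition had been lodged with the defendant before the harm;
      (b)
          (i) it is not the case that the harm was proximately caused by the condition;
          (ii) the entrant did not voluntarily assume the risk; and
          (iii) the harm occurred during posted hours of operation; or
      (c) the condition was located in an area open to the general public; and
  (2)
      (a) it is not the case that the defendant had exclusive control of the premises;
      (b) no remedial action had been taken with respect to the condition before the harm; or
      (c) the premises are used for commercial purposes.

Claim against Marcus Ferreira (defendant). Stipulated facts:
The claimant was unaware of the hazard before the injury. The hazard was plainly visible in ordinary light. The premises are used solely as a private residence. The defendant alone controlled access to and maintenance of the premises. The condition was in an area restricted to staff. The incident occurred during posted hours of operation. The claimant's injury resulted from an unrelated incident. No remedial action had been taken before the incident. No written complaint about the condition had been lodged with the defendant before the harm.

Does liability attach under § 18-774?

(a) complaint lodged — not satisfied.
(i) not (proximate cause) — satisfied.
(ii) no assumed risk — holds.
(iii) during posted hours — satisfied.
So (b) is satisfied (T AND T AND T).
(c) public area — not met.
(1) = F OR T OR F = true.
(a) not (exclusive control) — fails.
(b) no remedial action — holds.
(c) commercial use — not satisfied.
(2) = F OR T OR F = true.
Overall = T AND T = true.

Yes — liable.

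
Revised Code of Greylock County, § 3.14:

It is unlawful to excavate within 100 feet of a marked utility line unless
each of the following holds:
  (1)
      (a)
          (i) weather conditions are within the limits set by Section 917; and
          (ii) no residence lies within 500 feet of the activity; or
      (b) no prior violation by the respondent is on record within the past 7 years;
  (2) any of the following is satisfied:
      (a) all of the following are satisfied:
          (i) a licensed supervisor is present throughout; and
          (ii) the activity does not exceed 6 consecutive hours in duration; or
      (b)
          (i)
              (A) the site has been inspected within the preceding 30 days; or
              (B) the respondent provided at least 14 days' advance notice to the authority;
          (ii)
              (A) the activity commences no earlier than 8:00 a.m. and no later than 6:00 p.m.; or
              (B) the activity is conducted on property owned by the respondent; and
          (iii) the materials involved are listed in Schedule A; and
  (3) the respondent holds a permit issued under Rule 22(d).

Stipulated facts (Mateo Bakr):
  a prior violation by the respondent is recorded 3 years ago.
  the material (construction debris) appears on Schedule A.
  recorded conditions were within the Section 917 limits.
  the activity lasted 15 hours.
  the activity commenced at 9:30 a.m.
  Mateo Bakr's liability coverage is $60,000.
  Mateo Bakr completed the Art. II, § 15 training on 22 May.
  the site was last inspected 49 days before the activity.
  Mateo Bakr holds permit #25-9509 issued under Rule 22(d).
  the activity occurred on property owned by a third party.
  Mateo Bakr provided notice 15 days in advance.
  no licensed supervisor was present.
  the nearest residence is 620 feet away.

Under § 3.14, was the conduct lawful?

Yes — lawful.

(i) weather ok — satisfied.
(ii) no residence in 500 ft — holds.
(a) = T AND T = true.
(b) no prior violation — not met.
(1) = T OR F = true.
(i) supervisor present — not satisfied.
(ii) ≤ 6 hrs duration — not satisfied.
(a): F AND F → false.
(A) site inspected — fails.
(B) ≥14 days' notice — holds.
(i) = F OR T = true.
(A) start within hours — satisfied.
(B) own property — fails.
(ii) = T OR F = true.
(iii) Schedule A material — met.
(b): T AND T AND T → true.
(2) = F OR T = true.
(3) holds permit — holds.
Overall = T AND T AND T = true.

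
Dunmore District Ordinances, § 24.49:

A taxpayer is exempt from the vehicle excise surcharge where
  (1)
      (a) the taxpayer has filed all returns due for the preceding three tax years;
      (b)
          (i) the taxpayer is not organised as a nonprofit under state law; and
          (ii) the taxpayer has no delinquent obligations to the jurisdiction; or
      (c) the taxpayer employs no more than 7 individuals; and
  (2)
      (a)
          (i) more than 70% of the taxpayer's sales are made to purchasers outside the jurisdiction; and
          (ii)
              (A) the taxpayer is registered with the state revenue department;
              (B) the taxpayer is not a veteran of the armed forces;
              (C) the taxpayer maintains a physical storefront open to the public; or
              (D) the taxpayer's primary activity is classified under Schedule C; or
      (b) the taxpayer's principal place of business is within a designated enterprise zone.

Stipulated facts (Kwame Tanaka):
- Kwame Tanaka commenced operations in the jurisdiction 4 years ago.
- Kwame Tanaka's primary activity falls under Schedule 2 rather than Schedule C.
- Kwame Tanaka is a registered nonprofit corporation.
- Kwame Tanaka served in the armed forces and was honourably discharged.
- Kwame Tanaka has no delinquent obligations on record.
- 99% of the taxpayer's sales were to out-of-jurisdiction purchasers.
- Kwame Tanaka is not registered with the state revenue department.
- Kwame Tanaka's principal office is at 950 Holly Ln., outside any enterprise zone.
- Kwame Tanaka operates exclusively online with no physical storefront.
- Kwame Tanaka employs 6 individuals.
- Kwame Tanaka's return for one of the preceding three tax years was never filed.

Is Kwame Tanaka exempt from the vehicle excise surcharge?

(a) returns current — not satisfied.
(i) not (nonprofit) — not met.
(ii) no delinquency — satisfied.
So (b) is not satisfied (F AND T).
(c) ≤ 7 employees — holds.
(1) = F OR F OR T = true.
(i) >70% out-of-jur. sales — met.
(A) state-registered — not met.
(B) not (veteran) — not satisfied.
(C) has storefront — fails.
(D) Schedule C activity — not met.
So (ii) is not satisfied (F OR F OR F OR F).
(a): T AND F → false.
(b) in enterprise zone — not satisfied.
(2) = F OR F = false.
Overall = T AND F = false.

No — not exempt.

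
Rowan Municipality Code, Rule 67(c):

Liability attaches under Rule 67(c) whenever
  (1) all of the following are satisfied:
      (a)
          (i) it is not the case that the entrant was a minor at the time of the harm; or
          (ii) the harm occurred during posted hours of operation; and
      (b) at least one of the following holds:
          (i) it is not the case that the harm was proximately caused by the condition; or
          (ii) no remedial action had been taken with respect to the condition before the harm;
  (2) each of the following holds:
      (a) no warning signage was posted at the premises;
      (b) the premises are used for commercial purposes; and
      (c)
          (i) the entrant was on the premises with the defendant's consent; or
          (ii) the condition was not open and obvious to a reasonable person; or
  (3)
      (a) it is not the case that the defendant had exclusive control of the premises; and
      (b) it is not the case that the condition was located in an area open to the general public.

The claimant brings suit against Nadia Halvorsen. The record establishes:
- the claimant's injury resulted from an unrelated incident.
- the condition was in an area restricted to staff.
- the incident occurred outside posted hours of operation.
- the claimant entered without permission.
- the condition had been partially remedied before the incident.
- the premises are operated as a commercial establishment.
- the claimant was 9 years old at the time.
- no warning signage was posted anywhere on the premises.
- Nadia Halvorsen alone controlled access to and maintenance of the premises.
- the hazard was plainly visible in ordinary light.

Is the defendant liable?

(i) not (entrant a minor) — fails.
(ii) during posted hours — not satisfied.
(a) = F OR F = false.
(i) not (proximate cause) — holds.
(ii) no remedial action — not satisfied.
(b): T OR F → true.
(1): F AND T → false.
(a) no signage posted — holds.
(b) commercial use — met.
(i) consent to enter — fails.
(ii) not open/obvious — not satisfied.
(c) = F OR F = false.
(2): T AND T AND F → false.
(a) not (exclusive control) — not satisfied.
(b) not (public area) — satisfied.
So (3) is not satisfied (F AND T).
Overall = F OR F OR F = false.

No — not liable.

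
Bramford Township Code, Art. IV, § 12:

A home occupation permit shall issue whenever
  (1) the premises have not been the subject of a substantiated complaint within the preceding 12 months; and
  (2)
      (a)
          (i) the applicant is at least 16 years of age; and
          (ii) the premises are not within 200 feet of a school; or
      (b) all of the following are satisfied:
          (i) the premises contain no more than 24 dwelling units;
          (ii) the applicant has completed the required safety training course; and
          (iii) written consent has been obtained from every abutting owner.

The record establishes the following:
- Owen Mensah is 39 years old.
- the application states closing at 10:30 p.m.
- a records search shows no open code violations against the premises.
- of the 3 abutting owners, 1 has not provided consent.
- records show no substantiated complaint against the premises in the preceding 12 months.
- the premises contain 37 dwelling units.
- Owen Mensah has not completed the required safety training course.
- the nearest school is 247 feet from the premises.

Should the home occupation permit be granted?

Yes — granted.

(1) no complaint in 12 mo. — holds.
(i) age ≥ 16 — satisfied.
(ii) ≥200 ft from school — met.
So (a) is satisfied (T AND T).
(i) ≤ 24 units — not met.
(ii) safety training — not met.
(iii) all abutters consent — not met.
So (b) is not satisfied (F AND F AND F).
(2): T OR F → true.
So Overall is satisfied (T AND T).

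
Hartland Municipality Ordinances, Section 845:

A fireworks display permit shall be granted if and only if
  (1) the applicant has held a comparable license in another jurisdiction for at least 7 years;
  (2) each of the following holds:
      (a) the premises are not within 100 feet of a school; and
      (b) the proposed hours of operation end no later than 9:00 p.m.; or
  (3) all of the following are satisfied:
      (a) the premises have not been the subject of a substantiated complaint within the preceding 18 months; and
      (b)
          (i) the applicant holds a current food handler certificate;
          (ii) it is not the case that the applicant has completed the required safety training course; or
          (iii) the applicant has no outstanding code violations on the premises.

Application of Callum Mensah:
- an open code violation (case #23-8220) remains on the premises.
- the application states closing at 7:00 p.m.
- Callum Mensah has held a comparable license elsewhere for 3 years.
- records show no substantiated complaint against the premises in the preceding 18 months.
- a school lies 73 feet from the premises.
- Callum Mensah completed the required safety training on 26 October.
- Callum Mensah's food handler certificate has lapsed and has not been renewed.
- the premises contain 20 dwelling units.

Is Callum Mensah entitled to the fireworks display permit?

No — denied.

(1) prior license ≥ 7 yr — not satisfied.
(a) ≥100 ft from school — fails.
(b) closes by 9 p.m. — holds.
(2) = F AND T = false.
(a) no complaint in 18 mo. — satisfied.
(i) food handler cert. — not met.
(ii) not (safety training) — fails.
(iii) no code violations — not satisfied.
(b): F OR F OR F → false.
(3) = T AND F = false.
Overall: F OR F OR F → false.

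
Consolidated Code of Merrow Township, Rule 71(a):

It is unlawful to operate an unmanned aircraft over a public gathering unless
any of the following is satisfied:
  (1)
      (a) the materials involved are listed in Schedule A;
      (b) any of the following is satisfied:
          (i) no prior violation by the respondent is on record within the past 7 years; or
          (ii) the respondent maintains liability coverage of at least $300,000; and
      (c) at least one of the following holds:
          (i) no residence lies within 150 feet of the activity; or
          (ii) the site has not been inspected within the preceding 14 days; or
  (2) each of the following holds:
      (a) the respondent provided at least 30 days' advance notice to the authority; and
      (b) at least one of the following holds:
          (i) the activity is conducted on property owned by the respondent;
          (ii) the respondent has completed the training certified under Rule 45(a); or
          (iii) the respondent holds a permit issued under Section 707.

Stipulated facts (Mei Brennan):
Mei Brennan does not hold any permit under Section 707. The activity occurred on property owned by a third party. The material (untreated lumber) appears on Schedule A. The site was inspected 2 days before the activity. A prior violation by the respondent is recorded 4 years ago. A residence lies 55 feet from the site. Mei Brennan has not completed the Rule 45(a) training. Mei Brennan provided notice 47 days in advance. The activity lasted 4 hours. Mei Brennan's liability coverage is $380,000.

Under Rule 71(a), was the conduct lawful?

(a) Schedule A material — met.
(i) no prior violation — fails.
(ii) coverage ≥ $300,000 — met.
(b): F OR T → true.
(i) no residence in 150 ft — not satisfied.
(ii) not (site inspected) — not satisfied.
(c): F OR F → false.
So (1) is not satisfied (T AND T AND F).
(a) ≥30 days' notice — met.
(i) own property — fails.
(ii) training certified — not satisfied.
(iii) holds permit — not met.
So (b) is not satisfied (F OR F OR F).
So (2) is not satisfied (T AND F).
Overall: F OR F → false.

No — unlawful.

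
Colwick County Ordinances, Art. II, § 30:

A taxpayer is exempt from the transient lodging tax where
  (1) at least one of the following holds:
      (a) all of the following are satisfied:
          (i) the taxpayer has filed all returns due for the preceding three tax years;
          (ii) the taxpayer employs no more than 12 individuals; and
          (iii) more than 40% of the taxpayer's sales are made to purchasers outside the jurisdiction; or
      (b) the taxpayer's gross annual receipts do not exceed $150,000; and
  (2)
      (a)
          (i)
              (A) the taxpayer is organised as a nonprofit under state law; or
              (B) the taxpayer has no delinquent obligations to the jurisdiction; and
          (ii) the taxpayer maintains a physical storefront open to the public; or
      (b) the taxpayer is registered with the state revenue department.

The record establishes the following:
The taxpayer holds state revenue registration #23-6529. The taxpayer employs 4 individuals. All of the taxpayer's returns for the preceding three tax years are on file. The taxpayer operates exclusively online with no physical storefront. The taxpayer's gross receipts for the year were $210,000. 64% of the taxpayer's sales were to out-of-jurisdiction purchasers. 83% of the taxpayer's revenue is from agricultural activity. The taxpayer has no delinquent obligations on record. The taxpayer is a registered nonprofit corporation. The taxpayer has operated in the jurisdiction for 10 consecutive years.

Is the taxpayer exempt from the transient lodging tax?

Yes — exempt.

(i) returns current — holds.
(ii) ≤ 12 employees — met.
(iii) >40% out-of-jur. sales — holds.
So (a) is satisfied (T AND T AND T).
(b) receipts ≤ $150,000 — fails.
(1) = T OR F = true.
(A) nonprofit — satisfied.
(B) no delinquency — satisfied.
(i): T OR T → true.
(ii) has storefront — not met.
So (a) is not satisfied (T AND F).
(b) state-registered — satisfied.
(2): F OR T → true.
Overall: T AND T → true.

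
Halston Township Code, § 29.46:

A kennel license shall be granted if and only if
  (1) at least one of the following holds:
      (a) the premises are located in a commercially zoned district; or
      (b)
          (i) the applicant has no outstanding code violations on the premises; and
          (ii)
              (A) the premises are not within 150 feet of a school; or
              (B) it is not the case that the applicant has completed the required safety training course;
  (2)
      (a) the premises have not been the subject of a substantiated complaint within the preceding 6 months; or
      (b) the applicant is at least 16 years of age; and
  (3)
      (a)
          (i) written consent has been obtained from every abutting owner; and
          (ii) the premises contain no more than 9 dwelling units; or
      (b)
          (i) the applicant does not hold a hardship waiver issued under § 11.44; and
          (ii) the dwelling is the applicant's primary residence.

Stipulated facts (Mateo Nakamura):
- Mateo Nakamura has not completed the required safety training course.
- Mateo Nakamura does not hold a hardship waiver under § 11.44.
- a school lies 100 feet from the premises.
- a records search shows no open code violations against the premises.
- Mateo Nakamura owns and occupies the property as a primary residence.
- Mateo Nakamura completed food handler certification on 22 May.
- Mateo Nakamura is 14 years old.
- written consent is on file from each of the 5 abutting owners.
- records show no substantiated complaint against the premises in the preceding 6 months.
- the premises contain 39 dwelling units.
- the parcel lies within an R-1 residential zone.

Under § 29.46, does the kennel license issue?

Yes — granted.

(a) commercially zoned — not met.
(i) no code violations — holds.
(A) ≥150 ft from school — not met.
(B) not (safety training) — met.
(ii) = F OR T = true.
(b) = T AND T = true.
(1): F OR T → true.
(a) no complaint in 6 mo. — holds.
(b) age ≥ 16 — not met.
(2) = T OR F = true.
(i) all abutters consent — satisfied.
(ii) ≤ 9 units — not met.
So (a) is not satisfied (T AND F).
(i) not (hardship waiver) — met.
(ii) primary residence — satisfied.
(b): T AND T → true.
(3) = F OR T = true.
Overall: T AND T AND T → true.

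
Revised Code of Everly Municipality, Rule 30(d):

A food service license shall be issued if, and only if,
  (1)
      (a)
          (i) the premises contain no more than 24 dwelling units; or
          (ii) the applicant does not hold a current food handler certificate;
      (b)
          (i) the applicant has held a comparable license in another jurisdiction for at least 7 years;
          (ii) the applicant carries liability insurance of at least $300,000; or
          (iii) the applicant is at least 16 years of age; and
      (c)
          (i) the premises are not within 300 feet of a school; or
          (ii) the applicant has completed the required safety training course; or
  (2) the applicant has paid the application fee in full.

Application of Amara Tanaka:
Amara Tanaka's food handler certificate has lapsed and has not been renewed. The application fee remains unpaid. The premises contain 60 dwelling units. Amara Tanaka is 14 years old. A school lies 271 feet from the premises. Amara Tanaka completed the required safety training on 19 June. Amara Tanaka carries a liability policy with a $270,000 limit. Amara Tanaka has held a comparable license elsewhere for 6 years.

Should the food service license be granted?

(i) ≤ 24 units — not met.
(ii) not (food handler cert.) — met.
(a): F OR T → true.
(i) prior license ≥ 7 yr — fails.
(ii) insurance ≥ $300,000 — not met.
(iii) age ≥ 16 — not met.
(b) = F OR F OR F = false.
(i) ≥300 ft from school — fails.
(ii) safety training — met.
So (c) is satisfied (F OR T).
(1): T AND F AND T → false.
(2) fee paid — not met.
Overall = F OR F = false.

No — denied.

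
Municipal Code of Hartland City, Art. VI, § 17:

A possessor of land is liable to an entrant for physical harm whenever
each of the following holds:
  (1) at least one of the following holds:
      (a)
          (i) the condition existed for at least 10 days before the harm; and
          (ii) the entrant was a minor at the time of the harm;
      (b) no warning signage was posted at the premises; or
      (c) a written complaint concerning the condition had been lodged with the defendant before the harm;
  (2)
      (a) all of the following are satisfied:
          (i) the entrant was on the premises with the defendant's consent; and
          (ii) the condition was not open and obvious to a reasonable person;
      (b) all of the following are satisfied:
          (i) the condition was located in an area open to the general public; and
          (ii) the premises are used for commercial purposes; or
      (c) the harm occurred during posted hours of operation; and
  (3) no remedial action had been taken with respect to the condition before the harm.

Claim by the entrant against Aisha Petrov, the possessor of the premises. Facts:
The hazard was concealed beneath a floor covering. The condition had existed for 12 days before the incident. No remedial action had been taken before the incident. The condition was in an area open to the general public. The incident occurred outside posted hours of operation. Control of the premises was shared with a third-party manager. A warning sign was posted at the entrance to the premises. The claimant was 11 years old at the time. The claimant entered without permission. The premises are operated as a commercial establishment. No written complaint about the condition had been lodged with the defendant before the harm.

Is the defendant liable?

(i) condition ≥10 days old — holds.
(ii) entrant a minor — holds.
(a): T AND T → true.
(b) no signage posted — not satisfied.
(c) complaint lodged — fails.
(1): T OR F OR F → true.
(i) consent to enter — not met.
(ii) not open/obvious — holds.
So (a) is not satisfied (F AND T).
(i) public area — holds.
(ii) commercial use — satisfied.
(b) = T AND T = true.
(c) during posted hours — not met.
(2) = F OR T OR F = true.
(3) no remedial action — met.
Overall = T AND T AND T = true.

Yes — liable.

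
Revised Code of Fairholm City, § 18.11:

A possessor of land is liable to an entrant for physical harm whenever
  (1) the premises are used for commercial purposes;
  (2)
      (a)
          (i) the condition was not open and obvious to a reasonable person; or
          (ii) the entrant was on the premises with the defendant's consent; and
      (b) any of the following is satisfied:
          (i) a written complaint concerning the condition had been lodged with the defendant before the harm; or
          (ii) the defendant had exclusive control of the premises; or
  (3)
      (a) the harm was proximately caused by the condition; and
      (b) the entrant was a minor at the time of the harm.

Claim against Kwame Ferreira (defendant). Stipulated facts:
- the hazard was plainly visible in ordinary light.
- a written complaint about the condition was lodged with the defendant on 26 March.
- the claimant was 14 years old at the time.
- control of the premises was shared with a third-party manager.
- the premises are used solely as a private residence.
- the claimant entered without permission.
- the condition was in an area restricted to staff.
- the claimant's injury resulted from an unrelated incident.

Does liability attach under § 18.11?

(1) commercial use — fails.
(i) not open/obvious — not met.
(ii) consent to enter — not met.
(a): F OR F → false.
(i) complaint lodged — holds.
(ii) exclusive control — not met.
So (b) is satisfied (T OR F).
So (2) is not satisfied (F AND T).
(a) proximate cause — not met.
(b) entrant a minor — met.
(3) = F AND T = false.
Overall: F OR F OR F → false.

No — not liable.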